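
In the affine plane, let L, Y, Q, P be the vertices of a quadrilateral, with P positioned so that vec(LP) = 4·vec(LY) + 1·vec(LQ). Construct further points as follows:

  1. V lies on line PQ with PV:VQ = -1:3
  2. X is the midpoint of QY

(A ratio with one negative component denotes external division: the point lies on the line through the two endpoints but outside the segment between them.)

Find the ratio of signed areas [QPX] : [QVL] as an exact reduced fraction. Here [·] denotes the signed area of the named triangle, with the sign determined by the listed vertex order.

Work in coordinates with L = (0, 0), Y = (1, 0), Q = (0, 1), P = (4, 1).
1. V lies on line PQ with PV:VQ = -1:3 ⇒ V = (6, 1)
2. X is the midpoint of QY ⇒ X = (1/2, 1/2)
2·[QPX] = -2, 2·[QVL] = -6
[QPX]:[QVL] = -2:-6 = 1/3

[QPX]:[QVL] = 1/3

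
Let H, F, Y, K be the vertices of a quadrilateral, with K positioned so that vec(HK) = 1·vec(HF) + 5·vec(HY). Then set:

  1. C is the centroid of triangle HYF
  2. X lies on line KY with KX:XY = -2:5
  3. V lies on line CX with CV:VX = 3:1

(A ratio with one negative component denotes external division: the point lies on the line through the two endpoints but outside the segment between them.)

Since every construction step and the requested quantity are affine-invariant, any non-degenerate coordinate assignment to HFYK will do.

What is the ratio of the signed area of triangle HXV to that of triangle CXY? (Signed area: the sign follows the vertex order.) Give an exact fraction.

[HXV]:[CXY] = -3/20

Assign H = (0, 0), F = (1, 0), Y = (0, 1), K = (1, 5) — the answer is frame-independent, so this choice is without loss of generality.
1. C is the centroid of triangle HYF ⇒ C = (1/3, 1/3)
2. X lies on line KY with KX:XY = -2:5 ⇒ X = (5/3, 23/3)
3. V lies on line CX with CV:VX = 3:1 ⇒ V = (4/3, 35/6)
2·[HXV] = -1/2, 2·[CXY] = 10/3
[HXV]:[CXY] = -1/2:10/3 = -3/20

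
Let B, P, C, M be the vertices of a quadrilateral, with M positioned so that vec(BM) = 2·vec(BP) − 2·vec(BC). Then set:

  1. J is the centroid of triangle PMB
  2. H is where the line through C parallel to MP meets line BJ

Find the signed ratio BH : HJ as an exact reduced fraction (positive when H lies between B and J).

Assign B = (0, 0), P = (1, 0), C = (0, 1), M = (2, -2) — the answer is frame-independent, so this choice is without loss of generality.
1. J is the centroid of triangle PMB ⇒ J = (1, -2/3)
2. H is where the line through C parallel to MP meets line BJ ⇒ H = (3/4, -1/2)
H = B + t·(J−B) with t = 3/4, so BH:HJ = t:(1−t) = 3/4:1/4

BH:HJ = 3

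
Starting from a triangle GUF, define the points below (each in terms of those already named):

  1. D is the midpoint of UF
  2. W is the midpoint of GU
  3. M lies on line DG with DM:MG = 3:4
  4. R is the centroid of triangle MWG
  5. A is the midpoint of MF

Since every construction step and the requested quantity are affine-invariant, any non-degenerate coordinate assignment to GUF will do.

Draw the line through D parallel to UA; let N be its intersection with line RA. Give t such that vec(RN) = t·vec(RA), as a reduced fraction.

t = 14/11

Work in coordinates with G = (0, 0), U = (1, 0), F = (0, 1).
1. D is the midpoint of UF ⇒ D = (1/2, 1/2)
2. W is the midpoint of GU ⇒ W = (1/2, 0)
3. M lies on line DG with DM:MG = 3:4 ⇒ M = (2/7, 2/7)
4. R is the centroid of triangle MWG ⇒ R = (11/42, 2/21)
5. A is the midpoint of MF ⇒ A = (1/7, 9/14)
through D parallel to UA: direction (-6/7, 9/14); meets RA at N = (17/154, 61/77)
N = R + t·(A−R) with t = 14/11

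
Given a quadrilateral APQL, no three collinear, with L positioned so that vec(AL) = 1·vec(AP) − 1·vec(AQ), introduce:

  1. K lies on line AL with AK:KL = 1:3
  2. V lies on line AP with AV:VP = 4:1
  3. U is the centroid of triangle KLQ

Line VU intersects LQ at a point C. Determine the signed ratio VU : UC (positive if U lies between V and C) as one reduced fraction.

Work in coordinates with A = (0, 0), P = (1, 0), Q = (0, 1), L = (1, -1).
1. K lies on line AL with AK:KL = 1:3 ⇒ K = (1/4, -1/4)
2. V lies on line AP with AV:VP = 4:1 ⇒ V = (4/5, 0)
3. U is the centroid of triangle KLQ ⇒ U = (5/12, -1/12)
line VU meets LQ at C = (9/17, -1/17)
U = V + t·(C−V) with t = 17/12, so VU:UC = 17/12:-5/12

VU:UC = -17/5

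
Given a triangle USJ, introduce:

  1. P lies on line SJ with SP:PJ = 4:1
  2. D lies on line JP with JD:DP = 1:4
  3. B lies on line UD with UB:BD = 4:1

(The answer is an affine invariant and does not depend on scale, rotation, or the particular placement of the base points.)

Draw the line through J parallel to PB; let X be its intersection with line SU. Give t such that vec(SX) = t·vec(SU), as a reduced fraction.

Set U = (0, 0), S = (1, 0), J = (0, 1); any affine frame gives the same invariant.
1. P lies on line SJ with SP:PJ = 4:1 ⇒ P = (1/5, 4/5)
2. D lies on line JP with JD:DP = 1:4 ⇒ D = (1/25, 24/25)
3. B lies on line UD with UB:BD = 4:1 ⇒ B = (4/125, 96/125)
through J parallel to PB: direction (-21/125, -4/125); meets SU at X = (-21/4, 0)
X = S + t·(U−S) with t = 25/4

t = 25/4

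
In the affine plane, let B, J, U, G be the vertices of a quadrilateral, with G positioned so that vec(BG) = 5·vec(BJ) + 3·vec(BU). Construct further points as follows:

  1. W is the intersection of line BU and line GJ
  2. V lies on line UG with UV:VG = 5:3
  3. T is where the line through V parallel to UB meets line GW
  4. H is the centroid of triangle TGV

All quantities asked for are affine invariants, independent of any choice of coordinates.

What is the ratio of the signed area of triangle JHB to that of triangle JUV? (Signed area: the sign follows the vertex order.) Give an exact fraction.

[JHB]:[JUV] = -73/140

Choose coordinates B = (0, 0), J = (1, 0), U = (0, 1), G = (5, 3).
1. W is the intersection of line BU and line GJ ⇒ W = (0, -3/4)
2. V lies on line UG with UV:VG = 5:3 ⇒ V = (25/8, 9/4)
3. T is where the line through V parallel to UB meets line GW ⇒ T = (25/8, 51/32)
4. H is the centroid of triangle TGV ⇒ H = (15/4, 73/32)
2·[JHB] = 73/32, 2·[JUV] = -35/8
[JHB]:[JUV] = 73/32:-35/8 = -73/140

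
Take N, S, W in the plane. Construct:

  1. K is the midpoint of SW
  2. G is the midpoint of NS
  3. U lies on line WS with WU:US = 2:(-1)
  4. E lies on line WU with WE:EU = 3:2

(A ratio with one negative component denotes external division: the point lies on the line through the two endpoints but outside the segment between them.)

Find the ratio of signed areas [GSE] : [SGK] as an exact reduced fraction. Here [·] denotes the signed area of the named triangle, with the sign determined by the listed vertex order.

Choose coordinates N = (0, 0), S = (1, 0), W = (0, 1).
1. K is the midpoint of SW ⇒ K = (1/2, 1/2)
2. G is the midpoint of NS ⇒ G = (1/2, 0)
3. U lies on line WS with WU:US = 2:(-1) ⇒ U = (2, -1)
4. E lies on line WU with WE:EU = 3:2 ⇒ E = (6/5, -1/5)
2·[GSE] = -1/10, 2·[SGK] = -1/4
[GSE]:[SGK] = -1/10:-1/4 = 2/5

[GSE]:[SGK] = 2/5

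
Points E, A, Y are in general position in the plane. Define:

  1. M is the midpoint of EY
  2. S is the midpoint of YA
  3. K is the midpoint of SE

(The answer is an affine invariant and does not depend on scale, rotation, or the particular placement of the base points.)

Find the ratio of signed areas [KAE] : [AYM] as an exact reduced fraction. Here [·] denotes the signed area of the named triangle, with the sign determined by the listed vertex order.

Work in coordinates with E = (0, 0), A = (1, 0), Y = (0, 1).
1. M is the midpoint of EY ⇒ M = (0, 1/2)
2. S is the midpoint of YA ⇒ S = (1/2, 1/2)
3. K is the midpoint of SE ⇒ K = (1/4, 1/4)
2·[KAE] = -1/4, 2·[AYM] = 1/2
[KAE]:[AYM] = -1/4:1/2 = -1/2

[KAE]:[AYM] = -1/2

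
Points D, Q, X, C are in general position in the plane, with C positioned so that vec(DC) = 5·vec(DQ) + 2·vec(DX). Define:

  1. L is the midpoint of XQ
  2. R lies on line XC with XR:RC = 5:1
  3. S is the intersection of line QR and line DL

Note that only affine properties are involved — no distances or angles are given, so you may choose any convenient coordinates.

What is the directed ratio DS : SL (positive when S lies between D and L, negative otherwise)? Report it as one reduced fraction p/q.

DS:SL = -11/15

Set D = (0, 0), Q = (1, 0), X = (0, 1), C = (5, 2); any affine frame gives the same invariant.
1. L is the midpoint of XQ ⇒ L = (1/2, 1/2)
2. R lies on line XC with XR:RC = 5:1 ⇒ R = (25/6, 11/6)
3. S is the intersection of line QR and line DL ⇒ S = (-11/8, -11/8)
S = D + t·(L−D) with t = -11/4, so DS:SL = t:(1−t) = -11/4:15/4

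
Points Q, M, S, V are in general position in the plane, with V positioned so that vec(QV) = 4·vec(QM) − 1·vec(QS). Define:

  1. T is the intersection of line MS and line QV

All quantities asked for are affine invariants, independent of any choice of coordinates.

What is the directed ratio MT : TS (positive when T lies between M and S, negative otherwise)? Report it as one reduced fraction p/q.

Choose coordinates Q = (0, 0), M = (1, 0), S = (0, 1), V = (4, -1).
1. T is the intersection of line MS and line QV ⇒ T = (4/3, -1/3)
T = M + t·(S−M) with t = -1/3, so MT:TS = t:(1−t) = -1/3:4/3

MT:TS = -1/4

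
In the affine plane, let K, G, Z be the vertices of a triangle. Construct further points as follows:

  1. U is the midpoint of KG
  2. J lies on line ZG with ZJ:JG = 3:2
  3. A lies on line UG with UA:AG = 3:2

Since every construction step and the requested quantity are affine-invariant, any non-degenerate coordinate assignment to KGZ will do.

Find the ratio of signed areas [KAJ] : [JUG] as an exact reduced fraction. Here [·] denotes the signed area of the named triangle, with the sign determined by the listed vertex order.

Work in coordinates with K = (0, 0), G = (1, 0), Z = (0, 1).
1. U is the midpoint of KG ⇒ U = (1/2, 0)
2. J lies on line ZG with ZJ:JG = 3:2 ⇒ J = (3/5, 2/5)
3. A lies on line UG with UA:AG = 3:2 ⇒ A = (4/5, 0)
2·[KAJ] = 8/25, 2·[JUG] = 1/5
[KAJ]:[JUG] = 8/25:1/5 = 8/5

[KAJ]:[JUG] = 8/5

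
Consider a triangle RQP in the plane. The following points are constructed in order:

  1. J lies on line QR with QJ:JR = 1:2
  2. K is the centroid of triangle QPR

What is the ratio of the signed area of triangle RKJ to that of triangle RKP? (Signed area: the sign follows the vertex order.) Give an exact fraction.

Work in coordinates with R = (0, 0), Q = (1, 0), P = (0, 1).
1. J lies on line QR with QJ:JR = 1:2 ⇒ J = (2/3, 0)
2. K is the centroid of triangle QPR ⇒ K = (1/3, 1/3)
2·[RKJ] = -2/9, 2·[RKP] = 1/3
[RKJ]:[RKP] = -2/9:1/3 = -2/3

[RKJ]:[RKP] = -2/3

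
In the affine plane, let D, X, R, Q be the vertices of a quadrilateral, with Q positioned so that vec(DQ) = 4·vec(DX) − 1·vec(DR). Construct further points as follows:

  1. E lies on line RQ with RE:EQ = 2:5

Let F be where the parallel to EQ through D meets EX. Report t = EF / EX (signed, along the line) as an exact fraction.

Work in coordinates with D = (0, 0), X = (1, 0), R = (0, 1), Q = (4, -1).
1. E lies on line RQ with RE:EQ = 2:5 ⇒ E = (8/7, 3/7)
through D parallel to EQ: direction (20/7, -10/7); meets EX at F = (6/7, -3/7)
F = E + t·(X−E) with t = 2

t = 2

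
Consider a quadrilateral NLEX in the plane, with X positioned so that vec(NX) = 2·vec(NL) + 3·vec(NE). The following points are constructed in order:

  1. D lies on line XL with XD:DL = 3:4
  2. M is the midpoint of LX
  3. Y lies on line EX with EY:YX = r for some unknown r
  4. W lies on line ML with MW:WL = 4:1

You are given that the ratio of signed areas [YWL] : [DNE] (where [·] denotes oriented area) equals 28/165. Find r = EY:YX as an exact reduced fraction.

r = 1/2

Choose coordinates N = (0, 0), L = (1, 0), E = (0, 1), X = (2, 3).
1. D lies on line XL with XD:DL = 3:4 ⇒ D = (11/7, 12/7)
2. M is the midpoint of LX ⇒ M = (3/2, 3/2)
3. With EY:YX = r, write λ = r/(r+1) so Y = E + λ·(X−E); Y is affine-linear in λ
4. W lies on line ML with MW:WL = 4:1 ⇒ W = (11/10, 3/10)
Every point depending on Y is an affine combination of Y and λ-independent points, so each such coordinate is linear in λ; the λ² term in each signed area is a multiple of (X−E)×(X−E) = 0, so 2·[YWL] and 2·[DNE] are each linear in λ. Evaluating at λ=0 and λ=1:
  2·[YWL] = 2/5·λ − 2/5,   2·[DNE] = -11/7
So [YWL]:[DNE] = (2/5·λ − 2/5) / (-11/7). Setting this equal to 28/165:
  2/5·λ − 2/5 = 28/165·(-11/7)  ⇒  λ = 1/3
Then r = λ/(1−λ) = (1/3)/(2/3) = 1/2. Check: with r = 1/2, Y = (2/3, 5/3) and [YWL]:[DNE] = 28/165 as required.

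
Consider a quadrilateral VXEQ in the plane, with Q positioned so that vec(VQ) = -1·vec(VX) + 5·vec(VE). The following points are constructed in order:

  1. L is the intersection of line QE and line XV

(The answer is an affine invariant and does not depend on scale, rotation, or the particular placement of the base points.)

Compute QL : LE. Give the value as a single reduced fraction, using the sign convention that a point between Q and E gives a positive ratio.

QL:LE = -5

Choose coordinates V = (0, 0), X = (1, 0), E = (0, 1), Q = (-1, 5).
1. L is the intersection of line QE and line XV ⇒ L = (1/4, 0)
L = Q + t·(E−Q) with t = 5/4, so QL:LE = t:(1−t) = 5/4:-1/4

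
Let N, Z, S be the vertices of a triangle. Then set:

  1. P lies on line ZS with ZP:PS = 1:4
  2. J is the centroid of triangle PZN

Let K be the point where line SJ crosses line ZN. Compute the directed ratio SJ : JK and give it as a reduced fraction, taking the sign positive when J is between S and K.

SJ:JK = 14

Work in coordinates with N = (0, 0), Z = (1, 0), S = (0, 1).
1. P lies on line ZS with ZP:PS = 1:4 ⇒ P = (4/5, 1/5)
2. J is the centroid of triangle PZN ⇒ J = (3/5, 1/15)
line SJ meets ZN at K = (9/14, 0)
J = S + t·(K−S) with t = 14/15, so SJ:JK = 14/15:1/15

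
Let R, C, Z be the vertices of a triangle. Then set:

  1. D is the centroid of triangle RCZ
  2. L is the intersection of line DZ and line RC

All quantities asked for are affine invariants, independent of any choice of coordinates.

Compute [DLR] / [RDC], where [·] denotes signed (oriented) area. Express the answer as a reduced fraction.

Assign R = (0, 0), C = (1, 0), Z = (0, 1) — the answer is frame-independent, so this choice is without loss of generality.
1. D is the centroid of triangle RCZ ⇒ D = (1/3, 1/3)
2. L is the intersection of line DZ and line RC ⇒ L = (1/2, 0)
2·[DLR] = -1/6, 2·[RDC] = -1/3
[DLR]:[RDC] = -1/6:-1/3 = 1/2

[DLR]:[RDC] = 1/2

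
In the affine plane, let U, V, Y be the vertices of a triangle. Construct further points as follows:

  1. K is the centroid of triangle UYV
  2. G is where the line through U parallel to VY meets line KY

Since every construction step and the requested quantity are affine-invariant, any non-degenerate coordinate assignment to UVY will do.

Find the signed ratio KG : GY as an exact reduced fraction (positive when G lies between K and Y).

Set U = (0, 0), V = (1, 0), Y = (0, 1); any affine frame gives the same invariant.
1. K is the centroid of triangle UYV ⇒ K = (1/3, 1/3)
2. G is where the line through U parallel to VY meets line KY ⇒ G = (1, -1)
G = K + t·(Y−K) with t = -2, so KG:GY = t:(1−t) = -2:3

KG:GY = -2/3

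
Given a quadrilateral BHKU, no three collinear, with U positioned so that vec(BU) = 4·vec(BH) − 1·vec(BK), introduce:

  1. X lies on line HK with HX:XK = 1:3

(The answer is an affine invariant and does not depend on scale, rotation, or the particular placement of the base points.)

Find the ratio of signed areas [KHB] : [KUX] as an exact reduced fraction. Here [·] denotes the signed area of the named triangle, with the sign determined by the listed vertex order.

[KHB]:[KUX] = 2/3

Assign B = (0, 0), H = (1, 0), K = (0, 1), U = (4, -1) — the answer is frame-independent, so this choice is without loss of generality.
1. X lies on line HK with HX:XK = 1:3 ⇒ X = (3/4, 1/4)
2·[KHB] = -1, 2·[KUX] = -3/2
[KHB]:[KUX] = -1:-3/2 = 2/3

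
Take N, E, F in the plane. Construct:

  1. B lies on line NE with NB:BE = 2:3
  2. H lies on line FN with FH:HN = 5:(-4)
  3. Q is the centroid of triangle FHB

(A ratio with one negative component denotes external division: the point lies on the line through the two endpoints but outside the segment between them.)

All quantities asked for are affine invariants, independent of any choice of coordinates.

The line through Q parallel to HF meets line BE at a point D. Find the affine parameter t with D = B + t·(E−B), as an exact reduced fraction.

t = -4/9

Assign N = (0, 0), E = (1, 0), F = (0, 1) — the answer is frame-independent, so this choice is without loss of generality.
1. B lies on line NE with NB:BE = 2:3 ⇒ B = (2/5, 0)
2. H lies on line FN with FH:HN = 5:(-4) ⇒ H = (0, -4)
3. Q is the centroid of triangle FHB ⇒ Q = (2/15, -1)
through Q parallel to HF: direction (0, 5); meets BE at D = (2/15, 0)
D = B + t·(E−B) with t = -4/9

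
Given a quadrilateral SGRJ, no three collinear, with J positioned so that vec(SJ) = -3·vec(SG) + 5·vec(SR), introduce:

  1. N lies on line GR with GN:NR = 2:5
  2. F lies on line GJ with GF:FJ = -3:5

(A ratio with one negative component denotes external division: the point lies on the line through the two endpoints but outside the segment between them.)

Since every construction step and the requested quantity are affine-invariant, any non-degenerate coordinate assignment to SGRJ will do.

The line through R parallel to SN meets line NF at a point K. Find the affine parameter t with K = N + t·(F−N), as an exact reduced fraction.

t = -10/103

Set S = (0, 0), G = (1, 0), R = (0, 1), J = (-3, 5); any affine frame gives the same invariant.
1. N lies on line GR with GN:NR = 2:5 ⇒ N = (5/7, 2/7)
2. F lies on line GJ with GF:FJ = -3:5 ⇒ F = (7, -15/2)
through R parallel to SN: direction (5/7, 2/7); meets NF at K = (75/721, 751/721)
K = N + t·(F−N) with t = -10/103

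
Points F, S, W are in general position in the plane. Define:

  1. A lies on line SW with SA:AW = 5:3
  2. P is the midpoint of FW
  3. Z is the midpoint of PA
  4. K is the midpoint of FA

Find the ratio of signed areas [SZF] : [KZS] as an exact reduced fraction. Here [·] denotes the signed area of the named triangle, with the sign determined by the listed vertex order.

Set F = (0, 0), S = (1, 0), W = (0, 1); any affine frame gives the same invariant.
1. A lies on line SW with SA:AW = 5:3 ⇒ A = (3/8, 5/8)
2. P is the midpoint of FW ⇒ P = (0, 1/2)
3. Z is the midpoint of PA ⇒ Z = (3/16, 9/16)
4. K is the midpoint of FA ⇒ K = (3/16, 5/16)
2·[SZF] = 9/16, 2·[KZS] = -13/64
[SZF]:[KZS] = 9/16:-13/64 = -36/13

[SZF]:[KZS] = -36/13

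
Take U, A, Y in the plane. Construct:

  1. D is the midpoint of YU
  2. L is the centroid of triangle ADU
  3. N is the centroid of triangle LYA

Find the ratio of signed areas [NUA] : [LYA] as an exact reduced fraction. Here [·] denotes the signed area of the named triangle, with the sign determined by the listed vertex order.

[NUA]:[LYA] = -7/9

Work in coordinates with U = (0, 0), A = (1, 0), Y = (0, 1).
1. D is the midpoint of YU ⇒ D = (0, 1/2)
2. L is the centroid of triangle ADU ⇒ L = (1/3, 1/6)
3. N is the centroid of triangle LYA ⇒ N = (4/9, 7/18)
2·[NUA] = 7/18, 2·[LYA] = -1/2
[NUA]:[LYA] = 7/18:-1/2 = -7/9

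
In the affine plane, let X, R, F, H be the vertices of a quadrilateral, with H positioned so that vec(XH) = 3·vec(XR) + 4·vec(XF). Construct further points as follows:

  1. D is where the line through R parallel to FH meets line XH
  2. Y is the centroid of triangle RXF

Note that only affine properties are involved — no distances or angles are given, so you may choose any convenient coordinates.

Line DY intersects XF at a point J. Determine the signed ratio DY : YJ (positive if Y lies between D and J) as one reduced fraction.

Choose coordinates X = (0, 0), R = (1, 0), F = (0, 1), H = (3, 4).
1. D is where the line through R parallel to FH meets line XH ⇒ D = (-3, -4)
2. Y is the centroid of triangle RXF ⇒ Y = (1/3, 1/3)
line DY meets XF at J = (0, -1/10)
Y = D + t·(J−D) with t = 10/9, so DY:YJ = 10/9:-1/9

DY:YJ = -10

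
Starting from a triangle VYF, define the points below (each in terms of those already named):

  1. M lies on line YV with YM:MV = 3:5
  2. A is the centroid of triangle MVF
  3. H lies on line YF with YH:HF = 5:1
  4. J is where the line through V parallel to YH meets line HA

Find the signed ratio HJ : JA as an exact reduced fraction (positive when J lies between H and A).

Choose coordinates V = (0, 0), Y = (1, 0), F = (0, 1).
1. M lies on line YV with YM:MV = 3:5 ⇒ M = (5/8, 0)
2. A is the centroid of triangle MVF ⇒ A = (5/24, 1/3)
3. H lies on line YF with YH:HF = 5:1 ⇒ H = (1/6, 5/6)
4. J is where the line through V parallel to YH meets line HA ⇒ J = (17/66, -17/66)
J = H + t·(A−H) with t = 24/11, so HJ:JA = t:(1−t) = 24/11:-13/11

HJ:JA = -24/13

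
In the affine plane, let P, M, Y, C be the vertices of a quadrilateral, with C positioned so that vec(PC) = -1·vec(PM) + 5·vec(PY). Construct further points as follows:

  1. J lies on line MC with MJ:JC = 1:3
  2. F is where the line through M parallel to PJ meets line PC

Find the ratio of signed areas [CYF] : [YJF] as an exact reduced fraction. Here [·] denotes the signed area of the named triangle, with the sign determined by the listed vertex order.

Set P = (0, 0), M = (1, 0), Y = (0, 1), C = (-1, 5); any affine frame gives the same invariant.
1. J lies on line MC with MJ:JC = 1:3 ⇒ J = (1/2, 5/4)
2. F is where the line through M parallel to PJ meets line PC ⇒ F = (1/3, -5/3)
2·[CYF] = -4/3, 2·[YJF] = -17/12
[CYF]:[YJF] = -4/3:-17/12 = 16/17

[CYF]:[YJF] = 16/17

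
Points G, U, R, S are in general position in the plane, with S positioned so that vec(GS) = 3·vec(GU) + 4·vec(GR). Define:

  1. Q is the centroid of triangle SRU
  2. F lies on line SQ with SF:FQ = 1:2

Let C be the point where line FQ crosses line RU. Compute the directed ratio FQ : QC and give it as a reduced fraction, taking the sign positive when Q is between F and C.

Work in coordinates with G = (0, 0), U = (1, 0), R = (0, 1), S = (3, 4).
1. Q is the centroid of triangle SRU ⇒ Q = (4/3, 5/3)
2. F lies on line SQ with SF:FQ = 1:2 ⇒ F = (22/9, 29/9)
line FQ meets RU at C = (1/2, 1/2)
Q = F + t·(C−F) with t = 4/7, so FQ:QC = 4/7:3/7

FQ:QC = 4/3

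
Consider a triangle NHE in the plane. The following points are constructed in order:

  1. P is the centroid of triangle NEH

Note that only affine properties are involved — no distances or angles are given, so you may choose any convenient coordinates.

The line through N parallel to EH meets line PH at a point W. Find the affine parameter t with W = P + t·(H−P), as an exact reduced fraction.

t = -2

Set N = (0, 0), H = (1, 0), E = (0, 1); any affine frame gives the same invariant.
1. P is the centroid of triangle NEH ⇒ P = (1/3, 1/3)
through N parallel to EH: direction (1, -1); meets PH at W = (-1, 1)
W = P + t·(H−P) with t = -2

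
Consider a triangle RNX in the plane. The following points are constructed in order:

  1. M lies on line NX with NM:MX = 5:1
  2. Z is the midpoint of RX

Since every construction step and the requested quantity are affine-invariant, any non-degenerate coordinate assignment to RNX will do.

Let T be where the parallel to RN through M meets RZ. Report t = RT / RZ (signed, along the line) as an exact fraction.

Assign R = (0, 0), N = (1, 0), X = (0, 1) — the answer is frame-independent, so this choice is without loss of generality.
1. M lies on line NX with NM:MX = 5:1 ⇒ M = (1/6, 5/6)
2. Z is the midpoint of RX ⇒ Z = (0, 1/2)
through M parallel to RN: direction (1, 0); meets RZ at T = (0, 5/6)
T = R + t·(Z−R) with t = 5/3

t = 5/3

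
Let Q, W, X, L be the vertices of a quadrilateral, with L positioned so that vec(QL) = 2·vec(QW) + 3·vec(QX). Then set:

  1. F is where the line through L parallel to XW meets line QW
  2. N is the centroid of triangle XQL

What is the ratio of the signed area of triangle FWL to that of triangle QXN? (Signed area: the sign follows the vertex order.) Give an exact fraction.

Assign Q = (0, 0), W = (1, 0), X = (0, 1), L = (2, 3) — the answer is frame-independent, so this choice is without loss of generality.
1. F is where the line through L parallel to XW meets line QW ⇒ F = (5, 0)
2. N is the centroid of triangle XQL ⇒ N = (2/3, 4/3)
2·[FWL] = -12, 2·[QXN] = -2/3
[FWL]:[QXN] = -12:-2/3 = 18

[FWL]:[QXN] = 18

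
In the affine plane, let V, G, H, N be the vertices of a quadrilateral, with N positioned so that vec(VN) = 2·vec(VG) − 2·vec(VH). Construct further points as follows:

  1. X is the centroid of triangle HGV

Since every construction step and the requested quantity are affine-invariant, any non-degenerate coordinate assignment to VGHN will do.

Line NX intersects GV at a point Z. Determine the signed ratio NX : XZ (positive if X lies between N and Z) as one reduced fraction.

NX:XZ = -7

Assign V = (0, 0), G = (1, 0), H = (0, 1), N = (2, -2) — the answer is frame-independent, so this choice is without loss of generality.
1. X is the centroid of triangle HGV ⇒ X = (1/3, 1/3)
line NX meets GV at Z = (4/7, 0)
X = N + t·(Z−N) with t = 7/6, so NX:XZ = 7/6:-1/6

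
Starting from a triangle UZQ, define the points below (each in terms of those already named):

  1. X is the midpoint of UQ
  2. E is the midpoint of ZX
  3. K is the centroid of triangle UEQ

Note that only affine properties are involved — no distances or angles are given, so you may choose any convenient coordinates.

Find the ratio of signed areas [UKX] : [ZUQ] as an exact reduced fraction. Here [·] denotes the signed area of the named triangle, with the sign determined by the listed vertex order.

[UKX]:[ZUQ] = -1/12

Assign U = (0, 0), Z = (1, 0), Q = (0, 1) — the answer is frame-independent, so this choice is without loss of generality.
1. X is the midpoint of UQ ⇒ X = (0, 1/2)
2. E is the midpoint of ZX ⇒ E = (1/2, 1/4)
3. K is the centroid of triangle UEQ ⇒ K = (1/6, 5/12)
2·[UKX] = 1/12, 2·[ZUQ] = -1
[UKX]:[ZUQ] = 1/12:-1 = -1/12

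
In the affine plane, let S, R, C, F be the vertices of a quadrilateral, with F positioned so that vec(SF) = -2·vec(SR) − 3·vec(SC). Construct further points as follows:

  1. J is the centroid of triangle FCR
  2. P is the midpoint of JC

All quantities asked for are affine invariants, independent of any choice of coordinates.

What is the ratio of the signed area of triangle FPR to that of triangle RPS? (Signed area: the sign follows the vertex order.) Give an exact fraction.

[FPR]:[RPS] = -24

Work in coordinates with S = (0, 0), R = (1, 0), C = (0, 1), F = (-2, -3).
1. J is the centroid of triangle FCR ⇒ J = (-1/3, -2/3)
2. P is the midpoint of JC ⇒ P = (-1/6, 1/6)
2·[FPR] = -4, 2·[RPS] = 1/6
[FPR]:[RPS] = -4:1/6 = -24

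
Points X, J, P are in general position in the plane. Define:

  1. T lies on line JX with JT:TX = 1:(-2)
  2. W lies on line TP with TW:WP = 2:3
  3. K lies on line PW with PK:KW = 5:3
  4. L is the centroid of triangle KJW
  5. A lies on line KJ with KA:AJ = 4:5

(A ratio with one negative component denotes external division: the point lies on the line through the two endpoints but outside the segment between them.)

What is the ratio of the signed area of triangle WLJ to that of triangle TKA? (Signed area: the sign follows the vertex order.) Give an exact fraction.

[WLJ]:[TKA] = 27/100

Work in coordinates with X = (0, 0), J = (1, 0), P = (0, 1).
1. T lies on line JX with JT:TX = 1:(-2) ⇒ T = (2, 0)
2. W lies on line TP with TW:WP = 2:3 ⇒ W = (6/5, 2/5)
3. K lies on line PW with PK:KW = 5:3 ⇒ K = (3/4, 5/8)
4. L is the centroid of triangle KJW ⇒ L = (59/60, 41/120)
5. A lies on line KJ with KA:AJ = 4:5 ⇒ A = (31/36, 25/72)
2·[WLJ] = 3/40, 2·[TKA] = 5/18
[WLJ]:[TKA] = 3/40:5/18 = 27/100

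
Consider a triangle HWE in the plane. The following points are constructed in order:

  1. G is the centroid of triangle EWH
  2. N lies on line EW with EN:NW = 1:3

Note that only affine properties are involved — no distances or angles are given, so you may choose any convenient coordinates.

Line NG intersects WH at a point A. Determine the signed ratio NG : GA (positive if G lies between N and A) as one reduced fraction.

Set H = (0, 0), W = (1, 0), E = (0, 1); any affine frame gives the same invariant.
1. G is the centroid of triangle EWH ⇒ G = (1/3, 1/3)
2. N lies on line EW with EN:NW = 1:3 ⇒ N = (1/4, 3/4)
line NG meets WH at A = (2/5, 0)
G = N + t·(A−N) with t = 5/9, so NG:GA = 5/9:4/9

NG:GA = 5/4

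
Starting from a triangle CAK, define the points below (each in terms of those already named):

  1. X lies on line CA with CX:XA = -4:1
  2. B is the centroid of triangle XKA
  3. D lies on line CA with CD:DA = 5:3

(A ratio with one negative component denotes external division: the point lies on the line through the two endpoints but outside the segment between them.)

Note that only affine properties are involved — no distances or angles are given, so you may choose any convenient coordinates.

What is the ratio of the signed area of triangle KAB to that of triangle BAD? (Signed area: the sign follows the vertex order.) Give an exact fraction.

[KAB]:[BAD] = -8/9

Assign C = (0, 0), A = (1, 0), K = (0, 1) — the answer is frame-independent, so this choice is without loss of generality.
1. X lies on line CA with CX:XA = -4:1 ⇒ X = (4/3, 0)
2. B is the centroid of triangle XKA ⇒ B = (7/9, 1/3)
3. D lies on line CA with CD:DA = 5:3 ⇒ D = (5/8, 0)
2·[KAB] = 1/9, 2·[BAD] = -1/8
[KAB]:[BAD] = 1/9:-1/8 = -8/9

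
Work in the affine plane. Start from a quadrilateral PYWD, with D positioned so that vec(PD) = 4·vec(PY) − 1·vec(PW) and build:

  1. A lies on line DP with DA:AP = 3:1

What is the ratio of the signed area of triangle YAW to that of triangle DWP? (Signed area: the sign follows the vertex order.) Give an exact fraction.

[YAW]:[DWP] = -1/16

Set P = (0, 0), Y = (1, 0), W = (0, 1), D = (4, -1); any affine frame gives the same invariant.
1. A lies on line DP with DA:AP = 3:1 ⇒ A = (1, -1/4)
2·[YAW] = -1/4, 2·[DWP] = 4
[YAW]:[DWP] = -1/4:4 = -1/16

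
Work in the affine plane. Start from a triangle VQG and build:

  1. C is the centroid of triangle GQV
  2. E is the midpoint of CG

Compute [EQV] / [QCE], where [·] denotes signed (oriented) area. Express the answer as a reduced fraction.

[EQV]:[QCE] = 4

Work in coordinates with V = (0, 0), Q = (1, 0), G = (0, 1).
1. C is the centroid of triangle GQV ⇒ C = (1/3, 1/3)
2. E is the midpoint of CG ⇒ E = (1/6, 2/3)
2·[EQV] = -2/3, 2·[QCE] = -1/6
[EQV]:[QCE] = -2/3:-1/6 = 4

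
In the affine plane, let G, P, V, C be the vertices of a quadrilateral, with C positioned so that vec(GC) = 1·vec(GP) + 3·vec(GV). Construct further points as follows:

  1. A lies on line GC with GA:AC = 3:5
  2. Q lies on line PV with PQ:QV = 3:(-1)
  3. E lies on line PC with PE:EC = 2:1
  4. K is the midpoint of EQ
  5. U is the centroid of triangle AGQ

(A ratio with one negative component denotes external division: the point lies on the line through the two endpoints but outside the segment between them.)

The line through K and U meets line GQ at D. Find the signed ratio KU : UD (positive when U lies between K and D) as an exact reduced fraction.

KU:UD = 7/3

Work in coordinates with G = (0, 0), P = (1, 0), V = (0, 1), C = (1, 3).
1. A lies on line GC with GA:AC = 3:5 ⇒ A = (3/8, 9/8)
2. Q lies on line PV with PQ:QV = 3:(-1) ⇒ Q = (-1/2, 3/2)
3. E lies on line PC with PE:EC = 2:1 ⇒ E = (1, 2)
4. K is the midpoint of EQ ⇒ K = (1/4, 7/4)
5. U is the centroid of triangle AGQ ⇒ U = (-1/24, 7/8)
line KU meets GQ at D = (-1/6, 1/2)
U = K + t·(D−K) with t = 7/10, so KU:UD = 7/10:3/10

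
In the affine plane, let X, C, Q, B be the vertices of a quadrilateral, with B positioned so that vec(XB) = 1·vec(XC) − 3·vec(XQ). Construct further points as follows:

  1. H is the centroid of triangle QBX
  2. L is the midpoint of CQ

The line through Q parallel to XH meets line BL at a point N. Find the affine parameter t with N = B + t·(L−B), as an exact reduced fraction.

t = 4/5

Set X = (0, 0), C = (1, 0), Q = (0, 1), B = (1, -3); any affine frame gives the same invariant.
1. H is the centroid of triangle QBX ⇒ H = (1/3, -2/3)
2. L is the midpoint of CQ ⇒ L = (1/2, 1/2)
through Q parallel to XH: direction (1/3, -2/3); meets BL at N = (3/5, -1/5)
N = B + t·(L−B) with t = 4/5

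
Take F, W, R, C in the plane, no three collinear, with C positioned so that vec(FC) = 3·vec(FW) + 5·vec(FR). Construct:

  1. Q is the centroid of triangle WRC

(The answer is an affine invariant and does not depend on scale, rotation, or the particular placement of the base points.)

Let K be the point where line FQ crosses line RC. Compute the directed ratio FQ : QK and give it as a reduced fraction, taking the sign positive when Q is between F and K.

FQ:QK = 2/7

Assign F = (0, 0), W = (1, 0), R = (0, 1), C = (3, 5) — the answer is frame-independent, so this choice is without loss of generality.
1. Q is the centroid of triangle WRC ⇒ Q = (4/3, 2)
line FQ meets RC at K = (6, 9)
Q = F + t·(K−F) with t = 2/9, so FQ:QK = 2/9:7/9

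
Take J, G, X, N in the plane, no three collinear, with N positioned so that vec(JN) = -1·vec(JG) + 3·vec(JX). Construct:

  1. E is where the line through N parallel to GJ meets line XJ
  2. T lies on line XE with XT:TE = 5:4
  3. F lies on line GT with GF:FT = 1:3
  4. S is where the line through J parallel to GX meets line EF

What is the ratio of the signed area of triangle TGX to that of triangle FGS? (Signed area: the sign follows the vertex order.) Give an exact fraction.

Choose coordinates J = (0, 0), G = (1, 0), X = (0, 1), N = (-1, 3).
1. E is where the line through N parallel to GJ meets line XJ ⇒ E = (0, 3)
2. T lies on line XE with XT:TE = 5:4 ⇒ T = (0, 19/9)
3. F lies on line GT with GF:FT = 1:3 ⇒ F = (3/4, 19/36)
4. S is where the line through J parallel to GX meets line EF ⇒ S = (81/62, -81/62)
2·[TGX] = -10/9, 2·[FGS] = -46/279
[TGX]:[FGS] = -10/9:-46/279 = 155/23

[TGX]:[FGS] = 155/23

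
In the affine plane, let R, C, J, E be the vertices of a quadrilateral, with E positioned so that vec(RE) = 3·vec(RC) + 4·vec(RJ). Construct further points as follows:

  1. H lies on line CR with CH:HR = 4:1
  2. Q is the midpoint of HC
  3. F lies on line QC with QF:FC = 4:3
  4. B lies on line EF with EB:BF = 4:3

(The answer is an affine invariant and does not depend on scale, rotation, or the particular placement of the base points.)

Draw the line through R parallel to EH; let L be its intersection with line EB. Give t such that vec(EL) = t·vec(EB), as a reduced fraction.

Assign R = (0, 0), C = (1, 0), J = (0, 1), E = (3, 4) — the answer is frame-independent, so this choice is without loss of generality.
1. H lies on line CR with CH:HR = 4:1 ⇒ H = (1/5, 0)
2. Q is the midpoint of HC ⇒ Q = (3/5, 0)
3. F lies on line QC with QF:FC = 4:3 ⇒ F = (29/35, 0)
4. B lies on line EF with EB:BF = 4:3 ⇒ B = (431/245, 12/7)
through R parallel to EH: direction (-14/5, -4); meets EB at L = (203/55, 58/11)
L = E + t·(B−E) with t = -49/88

t = -49/88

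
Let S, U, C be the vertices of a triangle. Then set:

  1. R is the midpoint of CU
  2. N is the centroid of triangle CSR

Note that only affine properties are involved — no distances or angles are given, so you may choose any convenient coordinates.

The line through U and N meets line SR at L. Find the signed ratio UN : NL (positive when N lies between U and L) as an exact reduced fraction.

UN:NL = -4

Choose coordinates S = (0, 0), U = (1, 0), C = (0, 1).
1. R is the midpoint of CU ⇒ R = (1/2, 1/2)
2. N is the centroid of triangle CSR ⇒ N = (1/6, 1/2)
line UN meets SR at L = (3/8, 3/8)
N = U + t·(L−U) with t = 4/3, so UN:NL = 4/3:-1/3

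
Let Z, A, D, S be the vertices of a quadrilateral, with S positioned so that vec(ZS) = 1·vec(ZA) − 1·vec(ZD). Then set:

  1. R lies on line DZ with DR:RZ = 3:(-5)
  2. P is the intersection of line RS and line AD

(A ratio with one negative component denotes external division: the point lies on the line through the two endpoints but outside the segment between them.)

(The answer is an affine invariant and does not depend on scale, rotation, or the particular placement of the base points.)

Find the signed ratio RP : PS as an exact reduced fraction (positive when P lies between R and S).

Choose coordinates Z = (0, 0), A = (1, 0), D = (0, 1), S = (1, -1).
1. R lies on line DZ with DR:RZ = 3:(-5) ⇒ R = (0, 5/2)
2. P is the intersection of line RS and line AD ⇒ P = (3/5, 2/5)
P = R + t·(S−R) with t = 3/5, so RP:PS = t:(1−t) = 3/5:2/5

RP:PS = 3/2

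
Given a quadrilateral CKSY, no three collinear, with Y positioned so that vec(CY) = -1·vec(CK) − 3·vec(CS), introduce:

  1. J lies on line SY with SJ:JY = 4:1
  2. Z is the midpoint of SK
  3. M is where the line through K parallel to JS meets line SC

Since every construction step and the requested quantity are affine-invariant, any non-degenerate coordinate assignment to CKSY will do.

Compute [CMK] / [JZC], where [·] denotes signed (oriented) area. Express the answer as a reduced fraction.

Assign C = (0, 0), K = (1, 0), S = (0, 1), Y = (-1, -3) — the answer is frame-independent, so this choice is without loss of generality.
1. J lies on line SY with SJ:JY = 4:1 ⇒ J = (-4/5, -11/5)
2. Z is the midpoint of SK ⇒ Z = (1/2, 1/2)
3. M is where the line through K parallel to JS meets line SC ⇒ M = (0, -4)
2·[CMK] = 4, 2·[JZC] = 7/10
[CMK]:[JZC] = 4:7/10 = 40/7

[CMK]:[JZC] = 40/7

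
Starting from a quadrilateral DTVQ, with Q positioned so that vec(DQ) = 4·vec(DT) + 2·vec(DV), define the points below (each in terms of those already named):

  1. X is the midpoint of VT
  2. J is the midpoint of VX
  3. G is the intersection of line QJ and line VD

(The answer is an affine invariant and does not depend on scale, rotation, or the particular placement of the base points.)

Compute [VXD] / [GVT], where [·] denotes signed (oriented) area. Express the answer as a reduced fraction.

[VXD]:[GVT] = 3/2

Choose coordinates D = (0, 0), T = (1, 0), V = (0, 1), Q = (4, 2).
1. X is the midpoint of VT ⇒ X = (1/2, 1/2)
2. J is the midpoint of VX ⇒ J = (1/4, 3/4)
3. G is the intersection of line QJ and line VD ⇒ G = (0, 2/3)
2·[VXD] = -1/2, 2·[GVT] = -1/3
[VXD]:[GVT] = -1/2:-1/3 = 3/2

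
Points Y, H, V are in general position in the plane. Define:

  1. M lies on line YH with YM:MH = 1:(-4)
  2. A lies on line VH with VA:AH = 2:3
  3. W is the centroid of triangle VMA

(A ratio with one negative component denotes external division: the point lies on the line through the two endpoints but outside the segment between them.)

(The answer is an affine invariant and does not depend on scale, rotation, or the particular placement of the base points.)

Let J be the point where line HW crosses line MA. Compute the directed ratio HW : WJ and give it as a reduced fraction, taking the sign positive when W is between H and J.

Assign Y = (0, 0), H = (1, 0), V = (0, 1) — the answer is frame-independent, so this choice is without loss of generality.
1. M lies on line YH with YM:MH = 1:(-4) ⇒ M = (-1/3, 0)
2. A lies on line VH with VA:AH = 2:3 ⇒ A = (2/5, 3/5)
3. W is the centroid of triangle VMA ⇒ W = (1/45, 8/15)
line HW meets MA at J = (1/5, 24/55)
W = H + t·(J−H) with t = 11/9, so HW:WJ = 11/9:-2/9

HW:WJ = -11/2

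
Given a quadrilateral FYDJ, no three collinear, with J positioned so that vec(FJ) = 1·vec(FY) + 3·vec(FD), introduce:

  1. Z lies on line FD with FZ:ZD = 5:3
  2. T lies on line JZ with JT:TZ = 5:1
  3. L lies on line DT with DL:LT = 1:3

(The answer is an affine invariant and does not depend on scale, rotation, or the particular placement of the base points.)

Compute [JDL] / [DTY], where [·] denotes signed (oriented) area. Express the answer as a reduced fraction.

Set F = (0, 0), Y = (1, 0), D = (0, 1), J = (1, 3); any affine frame gives the same invariant.
1. Z lies on line FD with FZ:ZD = 5:3 ⇒ Z = (0, 5/8)
2. T lies on line JZ with JT:TZ = 5:1 ⇒ T = (1/6, 49/48)
3. L lies on line DT with DL:LT = 1:3 ⇒ L = (1/24, 193/192)
2·[JDL] = 5/64, 2·[DTY] = -3/16
[JDL]:[DTY] = 5/64:-3/16 = -5/12

[JDL]:[DTY] = -5/12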